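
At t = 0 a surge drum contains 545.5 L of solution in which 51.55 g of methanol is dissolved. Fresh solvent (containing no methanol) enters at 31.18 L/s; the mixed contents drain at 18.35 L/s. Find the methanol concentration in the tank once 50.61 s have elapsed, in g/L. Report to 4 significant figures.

0.01406 g/L

Let m(t) be the amount of methanol. Volume: V(t) = V₀ + (Q_in − Q_out) t = 545.5 + 12.8300 t; V(50.61) = 1194.83 L.
Species balance (pure solvent in): dm/dt = −Q_out · m/V(t).
dm/m = −Q_out dt/(V₀ + 12.8300 t); integrating gives ln(m/m₀) = −(Q_out/(Q_in−Q_out)) ln(V/V₀).
m = m₀ (V₀/V)^(Q_out/(Q_in−Q_out)) = 51.55 × (545.5/1194.83)^(1.43024) = 16.7964 g.
C = m/V = 16.7964/1194.83 = 0.0140576 g/L.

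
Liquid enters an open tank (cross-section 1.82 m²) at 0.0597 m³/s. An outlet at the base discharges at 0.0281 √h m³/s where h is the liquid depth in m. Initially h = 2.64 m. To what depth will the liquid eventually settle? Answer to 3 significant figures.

Accumulation of liquid (constant cross-section A): A dh/dt = Q_in − 0.0281 √h. At steady state dh/dt = 0:
Q_in = 0.0281 √h_ss ⇒ √h_ss = 0.0597/0.0281 = 2.1246.
h_ss = 2.1246² = 4.5137 m. (Since h₀ = 2.64 m < h_ss, the level will rise toward this value.)

4.51 m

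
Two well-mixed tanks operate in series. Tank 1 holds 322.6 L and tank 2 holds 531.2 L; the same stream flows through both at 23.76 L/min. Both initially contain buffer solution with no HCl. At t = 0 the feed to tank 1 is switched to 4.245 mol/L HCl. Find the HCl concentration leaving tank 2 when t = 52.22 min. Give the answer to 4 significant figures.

Time constants: τᵢ = Vᵢ/Q for each well-mixed tank.
τ₁ = 322.6/23.76 = 13.5774 min; τ₂ = 531.2/23.76 = 22.3569 min.
Tank 1: C₁ = C_in(1 − e^(−t/τ₁)). Tank 2 (τ₁ ≠ τ₂): C₂ = C_in[1 − (τ₁ e^(−t/τ₁) − τ₂ e^(−t/τ₂))/(τ₁ − τ₂)].
At t = 52.22: e^(−t/τ₁) = 0.0213632, e^(−t/τ₂) = 0.0967385.
C₂ = 4.245·[1 − (13.5774·0.0213632 − 22.3569·0.0967385)/(-8.77946)] = 4.245·0.786694 = 3.33951 mol/L.

3.340 mol/L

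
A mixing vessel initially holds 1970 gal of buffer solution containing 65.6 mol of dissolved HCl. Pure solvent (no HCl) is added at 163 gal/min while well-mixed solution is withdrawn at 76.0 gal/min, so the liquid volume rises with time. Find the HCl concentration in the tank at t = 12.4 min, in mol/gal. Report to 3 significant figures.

0.0147 mol/gal

Let m(t) be the amount of HCl. Volume: V(t) = V₀ + (Q_in − Q_out) t = 1970 + 87.000 t; V(12.4) = 3048.8 gal.
No HCl enters, so dm/dt = −Q_out · (m/V).
dm/m = −Q_out dt/(V₀ + 87.000 t); integrating gives ln(m/m₀) = −(Q_out/(Q_in−Q_out)) ln(V/V₀).
m = m₀ (V₀/V)^(Q_out/(Q_in−Q_out)) = 65.6 × (1970/3048.8)^(0.87356) = 44.794 mol.
C = m/V = 44.794/3048.8 = 0.014692 mol/gal.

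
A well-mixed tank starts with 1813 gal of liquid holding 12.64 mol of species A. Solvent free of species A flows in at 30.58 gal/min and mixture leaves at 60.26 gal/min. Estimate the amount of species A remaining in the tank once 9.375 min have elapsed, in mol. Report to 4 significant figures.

9.012 mol

Let m(t) be the amount of species A. Volume: V(t) = V₀ + (Q_in − Q_out) t = 1813 − 29.6800 t; V(9.375) = 1534.75 gal.
Species balance (pure solvent in): dm/dt = −Q_out · m/V(t).
Separate: dm/m = −Q_out dt/V(t) ⇒ ln(m/m₀) = −(Q_out/(Q_in−Q_out)) ln(V/V₀).
m = m₀ (V₀/V)^(Q_out/(Q_in−Q_out)) = 12.64 × (1813/1534.75)^(-2.03032) = 9.01224 mol.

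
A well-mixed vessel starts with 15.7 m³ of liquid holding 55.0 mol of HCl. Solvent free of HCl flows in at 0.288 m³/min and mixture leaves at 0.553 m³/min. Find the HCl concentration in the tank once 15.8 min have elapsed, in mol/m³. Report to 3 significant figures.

2.50 mol/m³

Total volume: dV/dt = Q_in − Q_out = -0.26500 m³/min, so V(t) = 15.7 − 0.26500 t and V(15.8) = 11.513 m³.
No HCl enters, so dm/dt = −Q_out · (m/V).
dm/m = −Q_out dt/(V₀ − 0.26500 t); integrating gives ln(m/m₀) = −(Q_out/(Q_in−Q_out)) ln(V/V₀).
m = m₀ (V₀/V)^(Q_out/(Q_in−Q_out)) = 55.0 × (15.7/11.513)^(-2.0868) = 28.790 mol.
C = m/V = 28.790/11.513 = 2.5007 mol/m³.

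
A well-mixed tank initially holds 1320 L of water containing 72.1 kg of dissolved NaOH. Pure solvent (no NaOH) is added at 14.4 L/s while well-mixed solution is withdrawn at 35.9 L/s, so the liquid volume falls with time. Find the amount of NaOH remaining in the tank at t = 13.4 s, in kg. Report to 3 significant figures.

Total volume: dV/dt = Q_in − Q_out = -21.500 L/s, so V(t) = 1320 − 21.500 t and V(13.4) = 1031.9 L.
Species balance (pure solvent in): dm/dt = −Q_out · m/V(t).
dm/m = −Q_out dt/(V₀ − 21.500 t); integrating gives ln(m/m₀) = −(Q_out/(Q_in−Q_out)) ln(V/V₀).
m = m₀ (V₀/V)^(Q_out/(Q_in−Q_out)) = 72.1 × (1320/1031.9)^(-1.6698) = 47.794 kg.

47.8 kg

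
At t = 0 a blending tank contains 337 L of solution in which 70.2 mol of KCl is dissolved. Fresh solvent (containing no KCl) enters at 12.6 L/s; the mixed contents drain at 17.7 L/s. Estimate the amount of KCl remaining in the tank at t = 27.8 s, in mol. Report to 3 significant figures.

Total volume: dV/dt = Q_in − Q_out = -5.1000 L/s, so V(t) = 337 − 5.1000 t and V(27.8) = 195.22 L.
Solute balance: dm/dt = 0 − Q_out C = −Q_out m/V(t).
Separate: dm/m = −Q_out dt/V(t) ⇒ ln(m/m₀) = −(Q_out/(Q_in−Q_out)) ln(V/V₀).
m = m₀ (V₀/V)^(Q_out/(Q_in−Q_out)) = 70.2 × (337/195.22)^(-3.4706) = 10.555 mol.

10.6 mol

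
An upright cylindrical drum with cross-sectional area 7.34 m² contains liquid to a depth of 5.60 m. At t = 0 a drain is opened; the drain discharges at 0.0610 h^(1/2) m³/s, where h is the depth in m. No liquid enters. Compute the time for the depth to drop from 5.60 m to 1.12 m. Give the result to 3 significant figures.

A dh/dt = −Q_out = −0.0610 √h.
Separate and integrate: 2(√h − √h₀) = −(0.0610/A) t.
t = 2A(√h₀ − √h)/0.0610 = 2·7.34·(√5.60 − √1.12)/0.0610
  = 14.680 × (2.3664 − 1.0583) / 0.0610 = 314.81 s.

315 s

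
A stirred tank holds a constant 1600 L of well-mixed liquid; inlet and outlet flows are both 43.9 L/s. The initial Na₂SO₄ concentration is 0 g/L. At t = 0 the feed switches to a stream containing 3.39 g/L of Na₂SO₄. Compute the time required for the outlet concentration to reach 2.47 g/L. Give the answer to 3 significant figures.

Species balance: V dC/dt = Q(C_in − C) ⇒ τ = V/Q = 36.446 s.
C(t) = C_in + (C₀ − C_in) e^(−t/τ). Set C = 2.47 and solve for t:
e^(−t/τ) = (C − C_in)/(C₀ − C_in) = (2.47 − 3.39)/(0 − 3.39) = 0.27139
t = −τ ln(…) = 36.446 × 1.3042 = 47.534 s.

47.5 s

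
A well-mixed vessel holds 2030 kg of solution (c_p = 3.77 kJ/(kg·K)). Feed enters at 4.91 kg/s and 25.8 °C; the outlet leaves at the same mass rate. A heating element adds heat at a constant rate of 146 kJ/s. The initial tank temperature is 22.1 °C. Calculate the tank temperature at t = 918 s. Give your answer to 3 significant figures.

Heat balance on the well-mixed liquid: M c_p dT/dt = ṁ c_p (T_in − T) + 146.
Rearrange: dT/dt = (T_ss − T)/τ with τ = M/ṁ = 413.44 s and T_ss = T_in + Q̇/(ṁ c_p) = 33.687 °C.
Solution: T(t) = T_ss + (T₀ − T_ss) e^(−t/τ).
T(918) = 33.687 + (-11.587)·e^(−918/413.44) = 33.687 + (-11.587)·0.10857 = 32.429 °C.

32.4 °C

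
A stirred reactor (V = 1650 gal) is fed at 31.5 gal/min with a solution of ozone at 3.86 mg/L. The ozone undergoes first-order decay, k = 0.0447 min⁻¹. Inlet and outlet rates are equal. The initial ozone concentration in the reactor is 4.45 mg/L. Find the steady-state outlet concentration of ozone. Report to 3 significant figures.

1.16 mg/L

Accumulation = in − out − consumed: V dC/dt = Q C_in − Q C − k V C.
Steady state (dC/dt = 0): C_ss = Q C_in/(Q + kV) = C_in/(1 + kV/Q).
C_ss = 31.5·3.86/(31.5 + 0.0447·1650) = 121.59/105.25 = 1.1552 mg/L.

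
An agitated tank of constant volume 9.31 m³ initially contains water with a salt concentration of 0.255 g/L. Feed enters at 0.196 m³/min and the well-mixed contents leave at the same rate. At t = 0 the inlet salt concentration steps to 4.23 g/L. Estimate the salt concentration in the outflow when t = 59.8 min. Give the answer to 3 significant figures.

Transient balance on the dissolved component: V dC/dt = Q(C_in − C).
Rewrite as dC/dt + C/τ = C_in/τ, τ = V/Q = 47.500 min.
This is linear first-order; C(t) = C_in + (C₀ − C_in) e^(−t/τ).
C(59.8) = 4.23 + (0.255 − 4.23)·e^(−59.8/47.500) = 4.23 + (-3.9750)·0.28395 = 3.1013 g/L.

3.10 g/L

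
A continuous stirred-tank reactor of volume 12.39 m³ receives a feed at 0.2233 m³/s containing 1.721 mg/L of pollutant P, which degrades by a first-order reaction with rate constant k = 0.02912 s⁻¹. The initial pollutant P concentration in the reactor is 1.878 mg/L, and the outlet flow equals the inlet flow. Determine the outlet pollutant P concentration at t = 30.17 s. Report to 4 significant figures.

0.9522 mg/L

V dC/dt = Q(C_in − C) − k V C.
dC/dt = (Q/V) C_in − (Q/V + k) C; effective rate a = Q/V + k = 0.0180226 + 0.02912 = 0.0471426 s⁻¹.
C_ss = Q C_in/(Q + kV) = 0.657938 mg/L; C(t) = C_ss + (C₀ − C_ss) e^(−a t).
C(30.17) = 0.657938 + (1.22006)·e^(−0.0471426·30.17) = 0.657938 + (1.22006)·0.241161 = 0.952169 mg/L.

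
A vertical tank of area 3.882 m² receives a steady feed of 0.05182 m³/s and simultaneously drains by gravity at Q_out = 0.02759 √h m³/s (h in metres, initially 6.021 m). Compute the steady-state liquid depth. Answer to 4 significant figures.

3.528 m

A dh/dt = Q_in − 0.02759 √h. Steady state requires inflow = outflow:
Q_in = 0.02759 √h_ss ⇒ √h_ss = 0.05182/0.02759 = 1.87822.
h_ss = 1.87822² = 3.52770 m. (Since h₀ = 6.021 m > h_ss, the level will fall toward this value.)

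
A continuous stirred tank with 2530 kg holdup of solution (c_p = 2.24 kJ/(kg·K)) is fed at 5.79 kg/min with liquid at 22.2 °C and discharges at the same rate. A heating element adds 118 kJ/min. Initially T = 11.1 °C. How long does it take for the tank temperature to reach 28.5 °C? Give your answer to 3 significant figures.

864 min

M c_p dT/dt = ṁ c_p (T_in − T) + Q̇.
τ = M/ṁ = 436.96 min; T_ss = T_in + Q̇/(ṁ c_p) = 31.298 °C.
T(t) = T_ss + (T₀ − T_ss) e^(−t/τ). Set T = 28.5:
e^(−t/τ) = (28.5 − 31.298)/(11.1 − 31.298) = 0.13854
t = −436.96 · ln(0.13854) = 863.70 min.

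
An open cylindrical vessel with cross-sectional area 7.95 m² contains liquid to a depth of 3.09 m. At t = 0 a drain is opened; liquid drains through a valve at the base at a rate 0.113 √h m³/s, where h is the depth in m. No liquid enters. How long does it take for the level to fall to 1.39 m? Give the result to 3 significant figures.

Unsteady balance on liquid volume: A dh/dt = −0.113 √h.
This is separable: 2 d(√h)/dt = −0.113/A, so √h = √h₀ − (0.113/(2A)) t.
t = 2A(√h₀ − √h)/0.113 = 2·7.95·(√3.09 − √1.39)/0.113
  = 15.900 × (1.7578 − 1.1790) / 0.113 = 81.450 s.

81.4 s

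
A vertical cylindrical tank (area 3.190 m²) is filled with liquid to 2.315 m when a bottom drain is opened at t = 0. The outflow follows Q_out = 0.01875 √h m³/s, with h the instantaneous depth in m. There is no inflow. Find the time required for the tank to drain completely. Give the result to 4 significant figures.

Mass balance (ρ constant): A dh/dt = −0.01875 √h.
This is separable: 2 d(√h)/dt = −0.01875/A, so √h = √h₀ − (0.01875/(2A)) t.
Tank is empty when √h = 0: t_empty = 2A√h₀/0.01875.
t_empty = 2·3.190·√2.315/0.01875 = 6.38000·1.52151/0.01875 = 517.720 s.

517.7 s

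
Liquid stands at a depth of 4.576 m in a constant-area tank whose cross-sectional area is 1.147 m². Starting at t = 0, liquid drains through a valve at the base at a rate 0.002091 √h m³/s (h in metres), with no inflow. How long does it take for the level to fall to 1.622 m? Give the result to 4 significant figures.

949.6 s

With no inflow, A dh/dt = −0.002091 √h.
Separate and integrate: 2(√h − √h₀) = −(0.002091/A) t.
t = 2A(√h₀ − √h)/0.002091 = 2·1.147·(√4.576 − √1.622)/0.002091
  = 2.29400 × (2.13916 − 1.27358) / 0.002091 = 949.614 s.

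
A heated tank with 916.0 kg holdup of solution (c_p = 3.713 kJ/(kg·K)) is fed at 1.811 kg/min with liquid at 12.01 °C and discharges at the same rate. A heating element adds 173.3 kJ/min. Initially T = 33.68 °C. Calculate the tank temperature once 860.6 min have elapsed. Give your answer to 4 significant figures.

M c_p dT/dt = ṁ c_p (T_in − T) + Q̇.
Rearrange: dT/dt = (T_ss − T)/τ with τ = M/ṁ = 505.798 min and T_ss = T_in + Q̇/(ṁ c_p) = 37.7824 °C.
This is linear first-order; T(t) = T_ss + (T₀ − T_ss) e^(−t/τ).
T(860.6) = 37.7824 + (-4.10242)·e^(−860.6/505.798) = 37.7824 + (-4.10242)·0.182415 = 37.0341 °C.

37.03 °C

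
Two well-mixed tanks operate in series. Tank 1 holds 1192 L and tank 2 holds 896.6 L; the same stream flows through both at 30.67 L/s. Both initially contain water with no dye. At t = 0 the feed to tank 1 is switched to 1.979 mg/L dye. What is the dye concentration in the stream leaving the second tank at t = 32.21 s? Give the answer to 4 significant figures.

0.4884 mg/L

Each tank obeys Vᵢ dCᵢ/dt = Q(Cᵢ₋₁ − Cᵢ), so τᵢ = Vᵢ/Q.
τ₁ = 1192/30.67 = 38.8653 s; τ₂ = 896.6/30.67 = 29.2338 s.
Tank 1: C₁ = C_in(1 − e^(−t/τ₁)). Tank 2 (τ₁ ≠ τ₂): C₂ = C_in[1 − (τ₁ e^(−t/τ₁) − τ₂ e^(−t/τ₂))/(τ₁ − τ₂)].
At t = 32.21: e^(−t/τ₁) = 0.436591, e^(−t/τ₂) = 0.332270.
C₂ = 1.979·[1 − (38.8653·0.436591 − 29.2338·0.332270)/(9.63156)] = 1.979·0.246774 = 0.488366 mg/L.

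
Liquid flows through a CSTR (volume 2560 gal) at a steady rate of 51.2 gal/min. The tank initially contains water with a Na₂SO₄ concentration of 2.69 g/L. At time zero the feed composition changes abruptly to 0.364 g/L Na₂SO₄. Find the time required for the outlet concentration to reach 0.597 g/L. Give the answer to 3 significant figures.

115 min

Species balance: V dC/dt = Q(C_in − C) ⇒ τ = V/Q = 50.000 min.
C(t) = C_in + (C₀ − C_in) e^(−t/τ). Set C = 0.597 and solve for t:
e^(−t/τ) = (C − C_in)/(C₀ − C_in) = (0.597 − 0.364)/(2.69 − 0.364) = 0.10017
t = −τ ln(…) = 50.000 × 2.3009 = 115.04 min.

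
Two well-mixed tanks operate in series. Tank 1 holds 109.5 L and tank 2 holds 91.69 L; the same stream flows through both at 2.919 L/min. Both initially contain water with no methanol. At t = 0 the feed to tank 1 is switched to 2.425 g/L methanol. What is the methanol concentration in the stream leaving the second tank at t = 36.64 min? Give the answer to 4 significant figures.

0.6995 g/L

Time constants: τᵢ = Vᵢ/Q for each well-mixed tank.
τ₁ = 109.5/2.919 = 37.5128 min; τ₂ = 91.69/2.919 = 31.4114 min.
Solving the cascade with C₁(0)=C₂(0)=0 gives C₂(t) = C_in[1 − (τ₁ e^(−t/τ₁) − τ₂ e^(−t/τ₂))/(τ₁ − τ₂)].
At t = 36.64: e^(−t/τ₁) = 0.376540, e^(−t/τ₂) = 0.311469.
C₂ = 2.425·[1 − (37.5128·0.376540 − 31.4114·0.311469)/(6.10140)] = 2.425·0.288464 = 0.699526 g/L.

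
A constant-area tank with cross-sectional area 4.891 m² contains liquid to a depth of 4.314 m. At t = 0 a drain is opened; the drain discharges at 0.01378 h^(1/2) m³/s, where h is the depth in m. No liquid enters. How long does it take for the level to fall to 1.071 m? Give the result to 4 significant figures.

739.8 s

Mass balance (ρ constant): A dh/dt = −0.01378 √h.
∫ h^(−1/2) dh = −(0.01378/A) ∫ dt, giving 2√h = 2√h₀ − (0.01378/A) t.
t = 2A(√h₀ − √h)/0.01378 = 2·4.891·(√4.314 − √1.071)/0.01378
  = 9.78200 × (2.07702 − 1.03489) / 0.01378 = 739.773 s.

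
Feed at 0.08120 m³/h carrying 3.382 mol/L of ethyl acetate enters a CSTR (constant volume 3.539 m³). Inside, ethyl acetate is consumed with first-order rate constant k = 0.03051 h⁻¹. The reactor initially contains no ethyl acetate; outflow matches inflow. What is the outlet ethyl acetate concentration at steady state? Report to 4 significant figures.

Species balance: V dC/dt = Q C_in − Q C − k V C.
At steady state: 0 = Q C_in − (Q + kV) C_ss, so C_ss = Q C_in/(Q + kV).
C_ss = 0.08120·3.382/(0.08120 + 0.03051·3.539) = 0.274618/0.189175 = 1.45166 mol/L.

1.452 mol/L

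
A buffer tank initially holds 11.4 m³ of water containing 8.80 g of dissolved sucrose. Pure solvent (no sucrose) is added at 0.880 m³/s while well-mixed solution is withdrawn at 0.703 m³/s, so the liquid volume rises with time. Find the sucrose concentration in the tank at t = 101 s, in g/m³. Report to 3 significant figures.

Total volume: dV/dt = Q_in − Q_out = 0.17700 m³/s, so V(t) = 11.4 + 0.17700 t and V(101) = 29.277 m³.
Species balance (pure solvent in): dm/dt = −Q_out · m/V(t).
dm/m = −Q_out dt/(V₀ + 0.17700 t); integrating gives ln(m/m₀) = −(Q_out/(Q_in−Q_out)) ln(V/V₀).
m = m₀ (V₀/V)^(Q_out/(Q_in−Q_out)) = 8.80 × (11.4/29.277)^(3.9718) = 0.20776 g.
C = m/V = 0.20776/29.277 = 0.0070964 g/m³.

0.00710 g/m³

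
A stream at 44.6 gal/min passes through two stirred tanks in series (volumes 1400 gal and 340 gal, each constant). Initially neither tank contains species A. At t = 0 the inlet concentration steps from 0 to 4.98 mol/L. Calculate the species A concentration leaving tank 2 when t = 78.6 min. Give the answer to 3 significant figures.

Time constants: τᵢ = Vᵢ/Q for each well-mixed tank.
τ₁ = 1400/44.6 = 31.390 min; τ₂ = 340/44.6 = 7.6233 min.
Tank 1: C₁ = C_in(1 − e^(−t/τ₁)). Tank 2 (τ₁ ≠ τ₂): C₂ = C_in[1 − (τ₁ e^(−t/τ₁) − τ₂ e^(−t/τ₂))/(τ₁ − τ₂)].
At t = 78.6: e^(−t/τ₁) = 0.081760, e^(−t/τ₂) = 3.3283e-05.
C₂ = 4.98·[1 − (31.390·0.081760 − 7.6233·3.3283e-05)/(23.767)] = 4.98·0.89203 = 4.4423 mol/L.

4.44 mol/L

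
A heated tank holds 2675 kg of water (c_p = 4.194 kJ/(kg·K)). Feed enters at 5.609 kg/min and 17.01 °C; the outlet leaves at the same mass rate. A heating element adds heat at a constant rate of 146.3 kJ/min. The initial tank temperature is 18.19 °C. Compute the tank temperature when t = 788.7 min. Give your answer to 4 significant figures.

22.27 °C

M c_p dT/dt = ṁ c_p (T_in − T) + Q̇.
τ = M/ṁ = 476.912 min; T_ss = T_in + Q̇/(ṁ c_p) = 17.01 + 146.3/(5.609·4.194) = 23.2291 °C.
This is linear first-order; T(t) = T_ss + (T₀ − T_ss) e^(−t/τ).
T(788.7) = 23.2291 + (-5.03914)·e^(−788.7/476.912) = 23.2291 + (-5.03914)·0.191328 = 22.2650 °C.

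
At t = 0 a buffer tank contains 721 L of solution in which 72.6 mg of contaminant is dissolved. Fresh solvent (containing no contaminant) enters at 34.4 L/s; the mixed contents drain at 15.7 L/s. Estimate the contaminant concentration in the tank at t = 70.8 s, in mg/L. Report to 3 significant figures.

Let m(t) be the amount of contaminant. Volume: V(t) = V₀ + (Q_in − Q_out) t = 721 + 18.700 t; V(70.8) = 2045.0 L.
Solute balance: dm/dt = 0 − Q_out C = −Q_out m/V(t).
Separate: dm/m = −Q_out dt/V(t) ⇒ ln(m/m₀) = −(Q_out/(Q_in−Q_out)) ln(V/V₀).
m = m₀ (V₀/V)^(Q_out/(Q_in−Q_out)) = 72.6 × (721/2045.0)^(0.83957) = 30.257 mg.
C = m/V = 30.257/2045.0 = 0.014796 mg/L.

0.0148 mg/L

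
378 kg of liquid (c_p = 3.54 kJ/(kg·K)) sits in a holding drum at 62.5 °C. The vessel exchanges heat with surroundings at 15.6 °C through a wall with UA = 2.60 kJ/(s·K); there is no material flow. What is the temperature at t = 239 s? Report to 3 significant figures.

45.1 °C

M c_p dT/dt = −UA(T − T_amb).
dT/dt = (T_ss − T)/τ with T_ss = T_amb = 15.600 °C, τ = M c_p/UA = 378·3.54/2.60 = 514.66 s.
This is linear first-order; T(t) = T_ss + (T₀ − T_ss) e^(−t/τ).
T(239) = 15.600 + (46.900)·0.62852 = 45.078 °C.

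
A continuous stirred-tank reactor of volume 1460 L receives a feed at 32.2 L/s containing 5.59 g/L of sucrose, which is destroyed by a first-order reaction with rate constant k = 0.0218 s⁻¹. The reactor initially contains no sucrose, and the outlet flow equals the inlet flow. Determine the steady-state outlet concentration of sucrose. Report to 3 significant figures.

Species balance: V dC/dt = Q C_in − Q C − k V C.
At steady state: 0 = Q C_in − (Q + kV) C_ss, so C_ss = Q C_in/(Q + kV).
C_ss = 32.2·5.59/(32.2 + 0.0218·1460) = 180.00/64.028 = 2.8112 g/L.

2.81 g/L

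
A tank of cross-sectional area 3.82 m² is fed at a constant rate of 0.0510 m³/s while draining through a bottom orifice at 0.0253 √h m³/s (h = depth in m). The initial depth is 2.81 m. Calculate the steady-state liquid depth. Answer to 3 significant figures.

Volume balance on the tank: A dh/dt = Q_in − 0.0253 √h. At steady state dh/dt = 0:
Q_in = 0.0253 √h_ss ⇒ √h_ss = 0.0510/0.0253 = 2.0158.
h_ss = 2.0158² = 4.0635 m. (Since h₀ = 2.81 m < h_ss, the level will rise toward this value.)

4.06 m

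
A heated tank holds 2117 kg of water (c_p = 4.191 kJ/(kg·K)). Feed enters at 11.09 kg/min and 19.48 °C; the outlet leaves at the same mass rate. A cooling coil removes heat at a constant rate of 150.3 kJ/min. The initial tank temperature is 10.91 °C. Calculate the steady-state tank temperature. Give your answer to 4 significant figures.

16.25 °C

First-law balance (no shaft work): M c_p dT/dt = ṁ c_p (T_in − T) − 150.3.
At steady state dT/dt = 0 ⇒ T_ss = T_in − Q̇/(ṁ c_p) = 19.48 − 150.3/(11.09·4.191) = 16.2462 °C.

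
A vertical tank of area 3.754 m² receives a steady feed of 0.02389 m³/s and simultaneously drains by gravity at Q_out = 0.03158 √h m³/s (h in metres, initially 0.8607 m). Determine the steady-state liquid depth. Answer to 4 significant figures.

A dh/dt = Q_in − 0.03158 √h. Steady state requires inflow = outflow:
Q_in = 0.03158 √h_ss ⇒ √h_ss = 0.02389/0.03158 = 0.756491.
h_ss = 0.756491² = 0.572279 m. (Since h₀ = 0.8607 m > h_ss, the level will fall toward this value.)

0.5723 m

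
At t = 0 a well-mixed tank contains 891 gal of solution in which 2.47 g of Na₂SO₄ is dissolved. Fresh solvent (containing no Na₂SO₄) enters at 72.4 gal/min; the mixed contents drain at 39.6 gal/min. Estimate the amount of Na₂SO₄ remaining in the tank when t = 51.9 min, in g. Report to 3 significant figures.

0.680 g

Let m(t) be the amount of Na₂SO₄. Volume: V(t) = V₀ + (Q_in − Q_out) t = 891 + 32.800 t; V(51.9) = 2593.3 gal.
Solute balance: dm/dt = 0 − Q_out C = −Q_out m/V(t).
dm/m = −Q_out dt/(V₀ + 32.800 t); integrating gives ln(m/m₀) = −(Q_out/(Q_in−Q_out)) ln(V/V₀).
m = m₀ (V₀/V)^(Q_out/(Q_in−Q_out)) = 2.47 × (891/2593.3)^(1.2073) = 0.68003 g.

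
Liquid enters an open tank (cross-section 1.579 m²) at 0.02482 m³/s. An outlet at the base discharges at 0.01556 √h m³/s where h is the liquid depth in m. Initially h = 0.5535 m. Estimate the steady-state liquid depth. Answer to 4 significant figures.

2.544 m

A dh/dt = Q_in − 0.01556 √h. Steady state requires inflow = outflow:
Q_in = 0.01556 √h_ss ⇒ √h_ss = 0.02482/0.01556 = 1.59512.
h_ss = 1.59512² = 2.54439 m. (Since h₀ = 0.5535 m < h_ss, the level will rise toward this value.)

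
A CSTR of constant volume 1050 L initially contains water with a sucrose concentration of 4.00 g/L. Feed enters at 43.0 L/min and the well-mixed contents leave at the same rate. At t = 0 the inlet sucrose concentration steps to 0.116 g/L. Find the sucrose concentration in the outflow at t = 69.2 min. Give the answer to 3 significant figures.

Species balance on the tank: V dC/dt = Q(C_in − C).
Time constant τ = V/Q = 1050/43.0 = 24.419 min.
This is linear first-order; C(t) = C_in + (C₀ − C_in) e^(−t/τ).
C(69.2) = 0.116 + (4.00 − 0.116)·e^(−69.2/24.419) = 0.116 + (3.8840)·0.058783 = 0.34431 g/L.

0.344 g/L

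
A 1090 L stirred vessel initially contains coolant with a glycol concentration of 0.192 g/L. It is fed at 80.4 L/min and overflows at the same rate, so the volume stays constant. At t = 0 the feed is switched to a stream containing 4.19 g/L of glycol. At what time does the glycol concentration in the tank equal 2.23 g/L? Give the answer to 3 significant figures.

Species balance: V dC/dt = Q(C_in − C) ⇒ τ = V/Q = 13.557 min.
C(t) = C_in + (C₀ − C_in) e^(−t/τ). Set C = 2.23 and solve for t:
e^(−t/τ) = (C − C_in)/(C₀ − C_in) = (2.23 − 4.19)/(0.192 − 4.19) = 0.49025
t = −τ ln(…) = 13.557 × 0.71285 = 9.6643 min.

9.66 min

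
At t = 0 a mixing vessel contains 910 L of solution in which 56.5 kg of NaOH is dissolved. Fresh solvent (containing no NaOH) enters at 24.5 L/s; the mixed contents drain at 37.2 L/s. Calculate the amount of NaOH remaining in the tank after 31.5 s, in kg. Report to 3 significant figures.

Total volume: dV/dt = Q_in − Q_out = -12.700 L/s, so V(t) = 910 − 12.700 t and V(31.5) = 509.95 L.
Species balance (pure solvent in): dm/dt = −Q_out · m/V(t).
dm/m = −Q_out dt/(V₀ − 12.700 t); integrating gives ln(m/m₀) = −(Q_out/(Q_in−Q_out)) ln(V/V₀).
m = m₀ (V₀/V)^(Q_out/(Q_in−Q_out)) = 56.5 × (910/509.95)^(-2.9291) = 10.359 kg.

10.4 kg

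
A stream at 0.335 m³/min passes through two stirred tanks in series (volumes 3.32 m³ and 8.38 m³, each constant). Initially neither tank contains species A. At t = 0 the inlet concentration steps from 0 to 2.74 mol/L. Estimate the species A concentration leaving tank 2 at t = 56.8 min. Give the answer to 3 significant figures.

Each tank obeys Vᵢ dCᵢ/dt = Q(Cᵢ₋₁ − Cᵢ), so τᵢ = Vᵢ/Q.
τ₁ = 3.32/0.335 = 9.9104 min; τ₂ = 8.38/0.335 = 25.015 min.
Solving the cascade with C₁(0)=C₂(0)=0 gives C₂(t) = C_in[1 − (τ₁ e^(−t/τ₁) − τ₂ e^(−t/τ₂))/(τ₁ − τ₂)].
At t = 56.8: e^(−t/τ₁) = 0.0032428, e^(−t/τ₂) = 0.10325.
C₂ = 2.74·[1 − (9.9104·0.0032428 − 25.015·0.10325)/(-15.104)] = 2.74·0.83114 = 2.2773 mol/L.

2.28 mol/L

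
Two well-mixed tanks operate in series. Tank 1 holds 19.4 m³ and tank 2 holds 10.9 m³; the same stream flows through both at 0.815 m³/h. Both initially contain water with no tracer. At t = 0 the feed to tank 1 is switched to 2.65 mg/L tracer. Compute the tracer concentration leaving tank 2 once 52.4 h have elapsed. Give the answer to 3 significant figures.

Species balance on tank i: dCᵢ/dt = (Cᵢ₋₁ − Cᵢ)/τᵢ with τᵢ = Vᵢ/Q.
τ₁ = 19.4/0.815 = 23.804 h; τ₂ = 10.9/0.815 = 13.374 h.
Tank 1: C₁ = C_in(1 − e^(−t/τ₁)). Tank 2 (τ₁ ≠ τ₂): C₂ = C_in[1 − (τ₁ e^(−t/τ₁) − τ₂ e^(−t/τ₂))/(τ₁ − τ₂)].
At t = 52.4: e^(−t/τ₁) = 0.11065, e^(−t/τ₂) = 0.019881.
C₂ = 2.65·[1 − (23.804·0.11065 − 13.374·0.019881)/(10.429)] = 2.65·0.77294 = 2.0483 mg/L.

2.05 mg/L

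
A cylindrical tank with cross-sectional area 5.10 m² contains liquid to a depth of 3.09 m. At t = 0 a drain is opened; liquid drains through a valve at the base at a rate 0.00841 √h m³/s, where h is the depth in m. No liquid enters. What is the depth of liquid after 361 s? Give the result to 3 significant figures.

A dh/dt = −Q_out = −0.00841 √h.
∫ h^(−1/2) dh = −(0.00841/A) ∫ dt, giving 2√h = 2√h₀ − (0.00841/A) t.
√h = √3.09 − 0.00841·361/(2·5.10) = 1.7578 − 0.29765 = 1.4602.
h = 1.4602² = 2.1322 m.

2.13 m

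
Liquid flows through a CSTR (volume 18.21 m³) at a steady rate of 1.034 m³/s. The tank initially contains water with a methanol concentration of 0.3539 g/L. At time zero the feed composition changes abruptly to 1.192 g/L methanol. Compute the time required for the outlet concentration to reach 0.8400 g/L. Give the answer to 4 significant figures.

Species balance on the tank: V dC/dt = Q(C_in − C), so τ = V/Q = 17.6112 s.
C(t) = C_in + (C₀ − C_in) e^(−t/τ). Set C = 0.8400 and solve for t:
e^(−t/τ) = (C − C_in)/(C₀ − C_in) = (0.8400 − 1.192)/(0.3539 − 1.192) = 0.419998
t = −τ ln(…) = 17.6112 × 0.867506 = 15.2778 s.

15.28 s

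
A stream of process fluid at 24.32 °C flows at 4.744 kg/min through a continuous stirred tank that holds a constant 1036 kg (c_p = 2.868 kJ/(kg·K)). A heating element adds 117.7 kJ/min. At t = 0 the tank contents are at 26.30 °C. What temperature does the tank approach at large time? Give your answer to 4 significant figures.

M c_p dT/dt = ṁ c_p (T_in − T) + Q̇.
At steady state dT/dt = 0 ⇒ T_ss = T_in + Q̇/(ṁ c_p) = 24.32 + 117.7/(4.744·2.868) = 32.9707 °C.

32.97 °C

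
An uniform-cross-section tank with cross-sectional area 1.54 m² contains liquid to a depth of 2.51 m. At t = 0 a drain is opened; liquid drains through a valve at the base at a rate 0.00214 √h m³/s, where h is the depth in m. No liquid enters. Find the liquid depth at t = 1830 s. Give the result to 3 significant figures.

With no inflow, A dh/dt = −0.00214 √h.
This is separable: 2 d(√h)/dt = −0.00214/A, so √h = √h₀ − (0.00214/(2A)) t.
√h = √2.51 − 0.00214·1830/(2·1.54) = 1.5843 − 1.2715 = 0.31280.
h = 0.31280² = 0.097847 m.

0.0978 m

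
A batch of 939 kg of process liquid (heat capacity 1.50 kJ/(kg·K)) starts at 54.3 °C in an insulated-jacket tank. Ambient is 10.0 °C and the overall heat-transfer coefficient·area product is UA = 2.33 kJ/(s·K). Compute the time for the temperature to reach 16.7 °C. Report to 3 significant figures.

First-law balance (no shaft work): M c_p dT/dt = −UA(T − T_amb).
τ = M c_p/UA = 604.51 s; T_ss = T_amb = 10.000 °C.
T(t) = T_ss + (T₀ − T_ss)e^(−t/τ); set T = 16.7:
t = −τ ln[(T − T_ss)/(T₀ − T_ss)] = −604.51 · ln(0.15124) = 1141.8 s.

1140 s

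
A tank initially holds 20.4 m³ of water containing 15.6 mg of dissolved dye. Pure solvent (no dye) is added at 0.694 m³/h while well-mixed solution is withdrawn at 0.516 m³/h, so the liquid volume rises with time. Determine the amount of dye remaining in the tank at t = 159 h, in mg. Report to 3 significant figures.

Let m(t) be the amount of dye. Volume: V(t) = V₀ + (Q_in − Q_out) t = 20.4 + 0.17800 t; V(159) = 48.702 m³.
Species balance (pure solvent in): dm/dt = −Q_out · m/V(t).
dm/m = −Q_out dt/(V₀ + 0.17800 t); integrating gives ln(m/m₀) = −(Q_out/(Q_in−Q_out)) ln(V/V₀).
m = m₀ (V₀/V)^(Q_out/(Q_in−Q_out)) = 15.6 × (20.4/48.702)^(2.8989) = 1.2520 mg.

1.25 mg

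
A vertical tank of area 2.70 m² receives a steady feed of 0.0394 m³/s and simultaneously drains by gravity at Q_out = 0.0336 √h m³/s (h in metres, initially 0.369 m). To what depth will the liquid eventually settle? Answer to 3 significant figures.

A dh/dt = Q_in − 0.0336 √h. Steady state requires inflow = outflow:
Q_in = 0.0336 √h_ss ⇒ √h_ss = 0.0394/0.0336 = 1.1726.
h_ss = 1.1726² = 1.3750 m. (Since h₀ = 0.369 m < h_ss, the level will rise toward this value.)

1.38 m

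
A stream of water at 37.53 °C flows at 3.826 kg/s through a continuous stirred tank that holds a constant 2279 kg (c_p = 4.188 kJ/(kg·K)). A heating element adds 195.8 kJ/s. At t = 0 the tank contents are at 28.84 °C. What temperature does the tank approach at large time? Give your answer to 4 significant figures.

49.75 °C

Heat balance on the well-mixed liquid: M c_p dT/dt = ṁ c_p (T_in − T) + 195.8.
At steady state dT/dt = 0 ⇒ T_ss = T_in + Q̇/(ṁ c_p) = 37.53 + 195.8/(3.826·4.188) = 49.7497 °C.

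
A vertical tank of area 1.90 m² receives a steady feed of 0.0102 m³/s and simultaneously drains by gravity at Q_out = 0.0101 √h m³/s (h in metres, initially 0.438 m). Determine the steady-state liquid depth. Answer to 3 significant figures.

1.02 m

Unsteady balance on liquid volume: A dh/dt = Q_in − 0.0101 √h. At steady state dh/dt = 0:
Q_in = 0.0101 √h_ss ⇒ √h_ss = 0.0102/0.0101 = 1.0099.
h_ss = 1.0099² = 1.0199 m. (Since h₀ = 0.438 m < h_ss, the level will rise toward this value.)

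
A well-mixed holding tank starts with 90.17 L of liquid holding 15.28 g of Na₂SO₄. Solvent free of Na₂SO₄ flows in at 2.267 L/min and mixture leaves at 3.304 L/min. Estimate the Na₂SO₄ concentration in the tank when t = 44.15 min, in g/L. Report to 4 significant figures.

0.03599 g/L

Total volume: dV/dt = Q_in − Q_out = -1.03700 L/min, so V(t) = 90.17 − 1.03700 t and V(44.15) = 44.3865 L.
No Na₂SO₄ enters, so dm/dt = −Q_out · (m/V).
dm/m = −Q_out dt/(V₀ − 1.03700 t); integrating gives ln(m/m₀) = −(Q_out/(Q_in−Q_out)) ln(V/V₀).
m = m₀ (V₀/V)^(Q_out/(Q_in−Q_out)) = 15.28 × (90.17/44.3865)^(-3.18611) = 1.59735 g.
C = m/V = 1.59735/44.3865 = 0.0359874 g/L.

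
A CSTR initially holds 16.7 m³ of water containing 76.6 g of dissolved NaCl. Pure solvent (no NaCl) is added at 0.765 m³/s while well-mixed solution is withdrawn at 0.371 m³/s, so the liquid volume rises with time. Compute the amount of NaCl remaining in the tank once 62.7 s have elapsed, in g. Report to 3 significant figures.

32.6 g

Total volume: dV/dt = Q_in − Q_out = 0.39400 m³/s, so V(t) = 16.7 + 0.39400 t and V(62.7) = 41.404 m³.
Solute balance: dm/dt = 0 − Q_out C = −Q_out m/V(t).
Separate: dm/m = −Q_out dt/V(t) ⇒ ln(m/m₀) = −(Q_out/(Q_in−Q_out)) ln(V/V₀).
m = m₀ (V₀/V)^(Q_out/(Q_in−Q_out)) = 76.6 × (16.7/41.404)^(0.94162) = 32.578 g.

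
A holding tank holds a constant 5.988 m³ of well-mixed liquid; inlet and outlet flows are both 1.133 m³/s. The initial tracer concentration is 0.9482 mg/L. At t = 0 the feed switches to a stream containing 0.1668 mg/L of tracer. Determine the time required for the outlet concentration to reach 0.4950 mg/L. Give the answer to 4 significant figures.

4.585 s

Species balance: V dC/dt = Q(C_in − C) ⇒ τ = V/Q = 5.28508 s.
C(t) = C_in + (C₀ − C_in) e^(−t/τ). Set C = 0.4950 and solve for t:
e^(−t/τ) = (C − C_in)/(C₀ − C_in) = (0.4950 − 0.1668)/(0.9482 − 0.1668) = 0.420015
t = −τ ln(…) = 5.28508 × 0.867464 = 4.58462 s.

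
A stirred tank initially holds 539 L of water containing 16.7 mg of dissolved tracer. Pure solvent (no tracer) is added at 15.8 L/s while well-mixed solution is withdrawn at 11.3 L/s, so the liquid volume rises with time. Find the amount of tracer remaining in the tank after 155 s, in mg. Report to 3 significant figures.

2.08 mg

Let m(t) be the amount of tracer. Volume: V(t) = V₀ + (Q_in − Q_out) t = 539 + 4.5000 t; V(155) = 1236.5 L.
Solute balance: dm/dt = 0 − Q_out C = −Q_out m/V(t).
Separate: dm/m = −Q_out dt/V(t) ⇒ ln(m/m₀) = −(Q_out/(Q_in−Q_out)) ln(V/V₀).
m = m₀ (V₀/V)^(Q_out/(Q_in−Q_out)) = 16.7 × (539/1236.5)^(2.5111) = 2.0759 mg.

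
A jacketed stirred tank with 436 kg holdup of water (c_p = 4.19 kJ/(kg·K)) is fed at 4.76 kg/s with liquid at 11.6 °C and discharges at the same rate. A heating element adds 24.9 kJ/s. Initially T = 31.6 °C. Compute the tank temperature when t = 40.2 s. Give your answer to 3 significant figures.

First-law balance (no shaft work): M c_p dT/dt = ṁ c_p (T_in − T) + 24.9.
τ = M/ṁ = 91.597 s; T_ss = T_in + Q̇/(ṁ c_p) = 11.6 + 24.9/(4.76·4.19) = 12.848 °C.
Integrating: T(t) = T_ss + (T₀ − T_ss) e^(−t/τ).
T(40.2) = 12.848 + (18.752)·e^(−40.2/91.597) = 12.848 + (18.752)·0.64476 = 24.939 °C.

24.9 °C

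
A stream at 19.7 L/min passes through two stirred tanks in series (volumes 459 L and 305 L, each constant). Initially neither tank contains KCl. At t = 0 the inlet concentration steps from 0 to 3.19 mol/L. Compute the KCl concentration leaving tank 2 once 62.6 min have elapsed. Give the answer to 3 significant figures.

2.65 mol/L

Species balance on tank i: dCᵢ/dt = (Cᵢ₋₁ − Cᵢ)/τᵢ with τᵢ = Vᵢ/Q.
τ₁ = 459/19.7 = 23.299 min; τ₂ = 305/19.7 = 15.482 min.
Solving the cascade with C₁(0)=C₂(0)=0 gives C₂(t) = C_in[1 − (τ₁ e^(−t/τ₁) − τ₂ e^(−t/τ₂))/(τ₁ − τ₂)].
At t = 62.6: e^(−t/τ₁) = 0.068102, e^(−t/τ₂) = 0.017539.
C₂ = 3.19·[1 − (23.299·0.068102 − 15.482·0.017539)/(7.8173)] = 3.19·0.83176 = 2.6533 mol/L.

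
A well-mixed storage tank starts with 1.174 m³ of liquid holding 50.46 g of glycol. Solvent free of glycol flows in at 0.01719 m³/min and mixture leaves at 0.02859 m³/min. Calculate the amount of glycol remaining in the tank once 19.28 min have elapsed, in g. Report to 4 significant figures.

Total volume: dV/dt = Q_in − Q_out = -0.0114000 m³/min, so V(t) = 1.174 − 0.0114000 t and V(19.28) = 0.954208 m³.
No glycol enters, so dm/dt = −Q_out · (m/V).
dm/m = −Q_out dt/(V₀ − 0.0114000 t); integrating gives ln(m/m₀) = −(Q_out/(Q_in−Q_out)) ln(V/V₀).
m = m₀ (V₀/V)^(Q_out/(Q_in−Q_out)) = 50.46 × (1.174/0.954208)^(-2.50789) = 30.0036 g.

30.00 g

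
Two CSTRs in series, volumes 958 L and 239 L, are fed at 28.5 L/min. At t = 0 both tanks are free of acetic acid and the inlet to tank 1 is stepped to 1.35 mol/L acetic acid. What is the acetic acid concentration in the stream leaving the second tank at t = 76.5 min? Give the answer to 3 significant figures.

Species balance on tank i: dCᵢ/dt = (Cᵢ₋₁ − Cᵢ)/τᵢ with τᵢ = Vᵢ/Q.
τ₁ = 958/28.5 = 33.614 min; τ₂ = 239/28.5 = 8.3860 min.
Tank 1: C₁ = C_in(1 − e^(−t/τ₁)). Tank 2 (τ₁ ≠ τ₂): C₂ = C_in[1 − (τ₁ e^(−t/τ₁) − τ₂ e^(−t/τ₂))/(τ₁ − τ₂)].
At t = 76.5: e^(−t/τ₁) = 0.10271, e^(−t/τ₂) = 0.00010919.
C₂ = 1.35·[1 − (33.614·0.10271 − 8.3860·0.00010919)/(25.228)] = 1.35·0.86318 = 1.1653 mol/L.

1.17 mol/L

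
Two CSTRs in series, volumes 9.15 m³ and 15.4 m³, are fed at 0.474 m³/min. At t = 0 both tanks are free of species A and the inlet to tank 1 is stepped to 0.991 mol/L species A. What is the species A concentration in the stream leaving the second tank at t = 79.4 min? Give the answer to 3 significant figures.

0.803 mol/L

Species balance on tank i: dCᵢ/dt = (Cᵢ₋₁ − Cᵢ)/τᵢ with τᵢ = Vᵢ/Q.
τ₁ = 9.15/0.474 = 19.304 min; τ₂ = 15.4/0.474 = 32.489 min.
Tank 1: C₁ = C_in(1 − e^(−t/τ₁)). Tank 2 (τ₁ ≠ τ₂): C₂ = C_in[1 − (τ₁ e^(−t/τ₁) − τ₂ e^(−t/τ₂))/(τ₁ − τ₂)].
At t = 79.4: e^(−t/τ₁) = 0.016356, e^(−t/τ₂) = 0.086824.
C₂ = 0.991·[1 − (19.304·0.016356 − 32.489·0.086824)/(-13.186)] = 0.991·0.81001 = 0.80272 mol/L.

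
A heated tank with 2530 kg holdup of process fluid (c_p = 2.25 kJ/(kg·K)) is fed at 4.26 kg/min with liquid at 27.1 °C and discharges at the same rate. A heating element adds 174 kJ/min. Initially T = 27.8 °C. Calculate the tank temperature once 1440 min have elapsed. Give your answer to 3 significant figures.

43.7 °C

Heat balance on the well-mixed liquid: M c_p dT/dt = ṁ c_p (T_in − T) + 174.
Rearrange: dT/dt = (T_ss − T)/τ with τ = M/ṁ = 593.90 min and T_ss = T_in + Q̇/(ṁ c_p) = 45.253 °C.
Integrating: T(t) = T_ss + (T₀ − T_ss) e^(−t/τ).
T(1440) = 45.253 + (-17.453)·e^(−1440/593.90) = 45.253 + (-17.453)·0.088508 = 43.709 °C.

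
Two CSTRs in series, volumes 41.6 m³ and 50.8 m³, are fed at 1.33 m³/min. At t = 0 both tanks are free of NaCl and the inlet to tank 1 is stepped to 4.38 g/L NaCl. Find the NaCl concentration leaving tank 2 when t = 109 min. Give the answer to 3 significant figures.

3.59 g/L

Species balance on tank i: dCᵢ/dt = (Cᵢ₋₁ − Cᵢ)/τᵢ with τᵢ = Vᵢ/Q.
τ₁ = 41.6/1.33 = 31.278 min; τ₂ = 50.8/1.33 = 38.195 min.
Tank 1: C₁ = C_in(1 − e^(−t/τ₁)). Tank 2 (τ₁ ≠ τ₂): C₂ = C_in[1 − (τ₁ e^(−t/τ₁) − τ₂ e^(−t/τ₂))/(τ₁ − τ₂)].
At t = 109: e^(−t/τ₁) = 0.030658, e^(−t/τ₂) = 0.057628.
C₂ = 4.38·[1 − (31.278·0.030658 − 38.195·0.057628)/(-6.9173)] = 4.38·0.82042 = 3.5934 g/L.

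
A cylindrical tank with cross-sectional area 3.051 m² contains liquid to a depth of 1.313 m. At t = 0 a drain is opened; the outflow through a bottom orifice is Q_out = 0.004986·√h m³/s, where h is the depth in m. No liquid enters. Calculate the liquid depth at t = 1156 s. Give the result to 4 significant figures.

0.04052 m

A dh/dt = −Q_out = −0.004986 √h.
∫ h^(−1/2) dh = −(0.004986/A) ∫ dt, giving 2√h = 2√h₀ − (0.004986/A) t.
√h = √1.313 − 0.004986·1156/(2·3.051) = 1.14586 − 0.944578 = 0.201284.
h = 0.201284² = 0.0405152 m.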